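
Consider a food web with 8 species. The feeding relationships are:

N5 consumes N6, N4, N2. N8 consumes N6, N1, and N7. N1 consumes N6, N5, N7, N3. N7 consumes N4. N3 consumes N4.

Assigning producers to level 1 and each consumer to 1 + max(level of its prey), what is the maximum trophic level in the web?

Producers (level 1): N4, N2, N6.
N4 → N3 → N1 → N8 gives N8 level 4.
No species has a prey at level 4, so no species reaches level 5.

4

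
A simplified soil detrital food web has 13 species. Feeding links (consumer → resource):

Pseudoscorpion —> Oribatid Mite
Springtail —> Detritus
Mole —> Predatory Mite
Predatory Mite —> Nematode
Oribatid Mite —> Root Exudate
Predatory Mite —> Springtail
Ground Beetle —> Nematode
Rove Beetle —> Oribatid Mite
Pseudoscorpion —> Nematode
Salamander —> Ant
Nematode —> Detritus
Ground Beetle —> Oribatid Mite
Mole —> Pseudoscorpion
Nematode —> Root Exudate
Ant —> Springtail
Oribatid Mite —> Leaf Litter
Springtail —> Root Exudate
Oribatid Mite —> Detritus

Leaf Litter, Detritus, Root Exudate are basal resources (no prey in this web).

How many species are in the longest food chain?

4 species

One longest chain: Detritus → Springtail → Ant → Salamander.
It has 4 species and 3 links.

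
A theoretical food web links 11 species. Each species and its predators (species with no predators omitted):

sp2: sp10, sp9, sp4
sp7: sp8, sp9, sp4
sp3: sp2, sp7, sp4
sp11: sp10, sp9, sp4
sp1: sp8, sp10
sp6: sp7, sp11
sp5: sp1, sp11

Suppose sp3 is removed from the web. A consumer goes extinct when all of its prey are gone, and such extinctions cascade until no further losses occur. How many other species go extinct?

Remove sp3.
Round 1: sp2 (all prey gone) → extinct.
No further losses. Total secondary extinctions: 1.

1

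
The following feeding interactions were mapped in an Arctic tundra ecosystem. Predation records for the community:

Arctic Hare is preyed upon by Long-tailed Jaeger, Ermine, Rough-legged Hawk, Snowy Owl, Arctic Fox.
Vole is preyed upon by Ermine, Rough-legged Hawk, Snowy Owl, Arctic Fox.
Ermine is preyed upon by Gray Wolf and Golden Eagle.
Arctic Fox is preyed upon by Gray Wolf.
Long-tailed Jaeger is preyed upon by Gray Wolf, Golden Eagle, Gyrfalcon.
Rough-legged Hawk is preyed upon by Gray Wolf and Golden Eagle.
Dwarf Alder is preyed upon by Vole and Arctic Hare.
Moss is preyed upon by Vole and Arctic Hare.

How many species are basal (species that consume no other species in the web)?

2

Basal species (no prey listed): Dwarf Alder, Moss.
Count: 2.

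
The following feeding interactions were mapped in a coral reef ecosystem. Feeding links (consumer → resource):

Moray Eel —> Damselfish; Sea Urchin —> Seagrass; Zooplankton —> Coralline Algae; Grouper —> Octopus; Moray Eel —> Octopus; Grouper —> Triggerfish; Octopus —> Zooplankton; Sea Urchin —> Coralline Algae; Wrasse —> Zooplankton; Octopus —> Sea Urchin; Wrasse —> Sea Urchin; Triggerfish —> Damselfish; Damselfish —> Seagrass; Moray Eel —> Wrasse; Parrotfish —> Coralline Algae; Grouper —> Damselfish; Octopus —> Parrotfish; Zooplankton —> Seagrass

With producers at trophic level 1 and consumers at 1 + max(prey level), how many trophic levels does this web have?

4

Producers (level 1): Coralline Algae, Seagrass.
Coralline Algae → Sea Urchin → Wrasse → Moray Eel gives Moray Eel level 4.
No species has a prey at level 4, so no species reaches level 5.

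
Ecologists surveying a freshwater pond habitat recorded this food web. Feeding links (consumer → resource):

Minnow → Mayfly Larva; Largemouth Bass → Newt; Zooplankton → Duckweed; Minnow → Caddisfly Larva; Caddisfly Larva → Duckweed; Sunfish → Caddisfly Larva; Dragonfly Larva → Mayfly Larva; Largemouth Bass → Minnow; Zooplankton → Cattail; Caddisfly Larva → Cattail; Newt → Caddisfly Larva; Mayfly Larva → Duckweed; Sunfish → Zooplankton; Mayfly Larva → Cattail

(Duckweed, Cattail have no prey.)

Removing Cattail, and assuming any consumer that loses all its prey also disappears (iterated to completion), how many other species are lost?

Remove Cattail.
Every predator of it retains at least one other prey: Caddisfly Larva still has Duckweed; Mayfly Larva still has Duckweed; Zooplankton still has Duckweed.
No consumer loses all prey, so no secondary extinctions occur.

0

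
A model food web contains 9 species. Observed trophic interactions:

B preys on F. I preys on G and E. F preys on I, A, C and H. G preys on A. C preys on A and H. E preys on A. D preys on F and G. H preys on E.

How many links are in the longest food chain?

One longest chain: A → E → H → C → F → B.
It has 6 species and 5 links.

5 links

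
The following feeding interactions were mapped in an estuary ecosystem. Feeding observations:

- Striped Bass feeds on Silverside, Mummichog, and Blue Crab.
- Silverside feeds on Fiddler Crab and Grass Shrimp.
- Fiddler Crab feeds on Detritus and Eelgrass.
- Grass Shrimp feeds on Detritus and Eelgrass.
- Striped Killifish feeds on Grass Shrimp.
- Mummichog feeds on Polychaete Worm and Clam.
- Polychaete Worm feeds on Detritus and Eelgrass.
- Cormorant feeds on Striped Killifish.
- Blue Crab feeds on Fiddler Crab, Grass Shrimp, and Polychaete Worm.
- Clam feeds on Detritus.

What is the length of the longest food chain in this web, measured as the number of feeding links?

3 links

One longest chain: Detritus → Polychaete Worm → Mummichog → Striped Bass.
It has 4 species and 3 links.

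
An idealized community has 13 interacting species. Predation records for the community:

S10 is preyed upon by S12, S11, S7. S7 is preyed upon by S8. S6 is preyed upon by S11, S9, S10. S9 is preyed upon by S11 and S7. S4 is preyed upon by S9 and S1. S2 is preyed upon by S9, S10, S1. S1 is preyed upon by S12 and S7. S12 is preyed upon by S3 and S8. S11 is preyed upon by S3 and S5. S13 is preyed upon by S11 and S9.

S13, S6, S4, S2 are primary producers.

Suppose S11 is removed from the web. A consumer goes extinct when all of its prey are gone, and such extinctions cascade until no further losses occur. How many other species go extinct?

1

Remove S11.
Round 1: S5 (all prey gone) → extinct.
No further losses. Total secondary extinctions: 1.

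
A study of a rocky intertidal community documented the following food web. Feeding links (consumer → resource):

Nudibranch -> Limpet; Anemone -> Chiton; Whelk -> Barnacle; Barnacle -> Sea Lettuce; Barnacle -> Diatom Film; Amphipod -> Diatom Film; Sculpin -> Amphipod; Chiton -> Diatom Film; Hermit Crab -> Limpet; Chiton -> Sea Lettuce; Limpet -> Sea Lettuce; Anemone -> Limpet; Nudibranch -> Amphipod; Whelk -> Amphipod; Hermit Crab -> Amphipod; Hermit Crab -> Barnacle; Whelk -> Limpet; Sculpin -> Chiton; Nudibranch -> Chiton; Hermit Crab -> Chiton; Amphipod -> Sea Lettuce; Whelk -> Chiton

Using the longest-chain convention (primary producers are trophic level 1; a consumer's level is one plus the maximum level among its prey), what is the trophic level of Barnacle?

Trophic level 2

Diatom Film is a producer → level 1.
Barnacle eats Diatom Film (level 1); other prey at levels: Sea Lettuce 1 → level 2.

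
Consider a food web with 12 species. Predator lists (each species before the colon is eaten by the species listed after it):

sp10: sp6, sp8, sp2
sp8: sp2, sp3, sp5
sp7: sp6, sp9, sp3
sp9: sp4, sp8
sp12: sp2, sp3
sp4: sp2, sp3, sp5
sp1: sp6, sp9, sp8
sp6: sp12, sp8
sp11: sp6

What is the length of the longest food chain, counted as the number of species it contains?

4 species

One longest chain: sp10 → sp6 → sp8 → sp2.
It has 4 species and 3 links.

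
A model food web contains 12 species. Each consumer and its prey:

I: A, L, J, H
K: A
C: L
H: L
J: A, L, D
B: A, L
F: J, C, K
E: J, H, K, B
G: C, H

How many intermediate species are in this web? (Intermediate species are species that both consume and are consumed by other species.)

5

Intermediate species (has both prey and predators): J, C, H, K, B.
Count: 5.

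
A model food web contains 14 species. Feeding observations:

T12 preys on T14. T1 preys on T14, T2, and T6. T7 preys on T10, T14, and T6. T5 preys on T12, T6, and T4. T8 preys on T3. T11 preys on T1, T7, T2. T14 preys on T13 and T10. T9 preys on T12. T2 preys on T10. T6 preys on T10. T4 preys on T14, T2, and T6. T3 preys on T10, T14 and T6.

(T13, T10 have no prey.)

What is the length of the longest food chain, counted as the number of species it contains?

One longest chain: T10 → T6 → T7 → T11.
It has 4 species and 3 links.

4 species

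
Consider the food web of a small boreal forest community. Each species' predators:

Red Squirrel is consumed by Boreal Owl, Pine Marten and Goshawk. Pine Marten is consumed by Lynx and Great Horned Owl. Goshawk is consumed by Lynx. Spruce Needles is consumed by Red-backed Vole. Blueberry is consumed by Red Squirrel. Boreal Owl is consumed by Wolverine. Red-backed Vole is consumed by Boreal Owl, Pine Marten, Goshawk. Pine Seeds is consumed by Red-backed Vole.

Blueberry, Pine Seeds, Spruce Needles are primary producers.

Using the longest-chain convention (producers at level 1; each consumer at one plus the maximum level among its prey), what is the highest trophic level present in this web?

4

Producers (level 1): Blueberry, Pine Seeds, Spruce Needles.
Pine Seeds → Red-backed Vole → Boreal Owl → Wolverine gives Wolverine level 4.
No species has a prey at level 4, so no species reaches level 5.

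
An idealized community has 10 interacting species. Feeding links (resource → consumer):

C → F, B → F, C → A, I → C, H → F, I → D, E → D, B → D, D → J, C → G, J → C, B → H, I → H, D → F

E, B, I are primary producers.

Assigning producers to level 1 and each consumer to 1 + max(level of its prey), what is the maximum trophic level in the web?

5

Producers (level 1): E, B, I.
E → D → J → C → A gives A level 5.
No species has a prey at level 5, so no species reaches level 6.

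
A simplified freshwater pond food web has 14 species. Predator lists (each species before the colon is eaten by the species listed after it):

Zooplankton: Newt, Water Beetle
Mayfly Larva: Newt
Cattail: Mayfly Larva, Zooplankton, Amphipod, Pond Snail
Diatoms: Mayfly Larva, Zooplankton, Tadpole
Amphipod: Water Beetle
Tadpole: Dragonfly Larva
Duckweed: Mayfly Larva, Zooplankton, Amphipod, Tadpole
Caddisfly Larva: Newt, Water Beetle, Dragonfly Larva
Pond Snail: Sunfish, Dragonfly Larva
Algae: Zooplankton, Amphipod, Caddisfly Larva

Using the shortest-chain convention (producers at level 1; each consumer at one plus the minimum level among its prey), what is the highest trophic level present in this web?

Producers (level 1): Cattail, Diatoms, Algae, Duckweed.
Following each consumer down to its lowest-level prey: Algae → Caddisfly Larva → Water Beetle (levels 1 through 3).
All prey of Water Beetle (Caddisfly Larva 2, Zooplankton 2, Amphipod 2) are at level 2 or above, so Water Beetle is at level 1 + 2 = 3.
Every consumer has at least one prey at level 2 or below, so none exceeds level 3.

3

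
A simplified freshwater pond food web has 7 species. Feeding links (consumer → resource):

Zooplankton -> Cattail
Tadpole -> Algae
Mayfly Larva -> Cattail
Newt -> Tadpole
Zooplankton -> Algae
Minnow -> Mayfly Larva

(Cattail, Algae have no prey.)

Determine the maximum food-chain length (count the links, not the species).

One longest chain: Cattail → Mayfly Larva → Minnow.
It has 3 species and 2 links.

2 links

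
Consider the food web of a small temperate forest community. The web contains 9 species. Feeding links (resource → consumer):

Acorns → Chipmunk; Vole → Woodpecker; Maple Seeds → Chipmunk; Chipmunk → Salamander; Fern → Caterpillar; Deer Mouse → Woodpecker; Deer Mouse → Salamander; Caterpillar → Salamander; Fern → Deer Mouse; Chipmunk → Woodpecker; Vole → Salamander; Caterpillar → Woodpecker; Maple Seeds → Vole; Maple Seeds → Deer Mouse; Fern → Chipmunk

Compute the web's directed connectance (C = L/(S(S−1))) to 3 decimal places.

The web has S = 9 species and L = 15 feeding links.
C = L / (S(S−1)) = 15 / 72 = 0.2083 ≈ 0.208.

C = 0.208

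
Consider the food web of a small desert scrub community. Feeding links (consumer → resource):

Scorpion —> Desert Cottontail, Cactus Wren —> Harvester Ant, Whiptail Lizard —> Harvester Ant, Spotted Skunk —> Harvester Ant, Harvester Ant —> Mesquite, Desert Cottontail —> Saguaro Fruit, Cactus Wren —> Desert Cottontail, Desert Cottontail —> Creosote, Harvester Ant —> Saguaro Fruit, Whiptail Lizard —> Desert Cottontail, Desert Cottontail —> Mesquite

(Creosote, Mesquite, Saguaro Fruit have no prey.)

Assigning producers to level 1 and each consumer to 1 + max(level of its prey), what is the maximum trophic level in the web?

Producers (level 1): Creosote, Mesquite, Saguaro Fruit.
Creosote → Desert Cottontail → Whiptail Lizard gives Whiptail Lizard level 3.
No species has a prey at level 3, so no species reaches level 4.

3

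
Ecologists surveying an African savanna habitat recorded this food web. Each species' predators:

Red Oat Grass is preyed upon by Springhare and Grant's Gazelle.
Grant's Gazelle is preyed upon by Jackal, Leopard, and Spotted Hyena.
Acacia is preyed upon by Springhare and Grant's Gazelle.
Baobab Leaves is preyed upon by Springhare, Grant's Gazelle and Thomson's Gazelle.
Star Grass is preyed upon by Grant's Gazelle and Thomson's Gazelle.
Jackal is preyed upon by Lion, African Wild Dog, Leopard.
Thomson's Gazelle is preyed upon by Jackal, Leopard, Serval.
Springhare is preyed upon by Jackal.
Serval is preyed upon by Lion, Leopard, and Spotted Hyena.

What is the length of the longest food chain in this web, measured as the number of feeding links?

3 links

One longest chain: Baobab Leaves → Thomson's Gazelle → Serval → Spotted Hyena.
It has 4 species and 3 links.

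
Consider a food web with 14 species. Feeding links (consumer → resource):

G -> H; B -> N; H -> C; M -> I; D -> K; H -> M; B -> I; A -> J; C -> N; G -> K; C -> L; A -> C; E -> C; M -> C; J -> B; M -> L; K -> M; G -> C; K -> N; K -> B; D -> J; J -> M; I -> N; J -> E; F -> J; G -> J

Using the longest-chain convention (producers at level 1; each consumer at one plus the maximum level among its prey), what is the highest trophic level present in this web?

5

Producers (level 1): N, L.
N → I → B → K → G gives G level 5.
No species has a prey at level 5, so no species reaches level 6.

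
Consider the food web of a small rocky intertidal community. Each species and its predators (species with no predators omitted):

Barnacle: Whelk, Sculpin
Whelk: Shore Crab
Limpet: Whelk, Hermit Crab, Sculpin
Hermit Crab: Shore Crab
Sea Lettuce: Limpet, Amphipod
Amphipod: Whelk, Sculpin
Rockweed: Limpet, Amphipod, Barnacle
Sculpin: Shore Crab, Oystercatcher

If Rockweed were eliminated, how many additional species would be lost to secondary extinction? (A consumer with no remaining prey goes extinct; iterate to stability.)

Remove Rockweed.
Round 1: Barnacle (all prey gone) → extinct.
No further losses. Total secondary extinctions: 1.

1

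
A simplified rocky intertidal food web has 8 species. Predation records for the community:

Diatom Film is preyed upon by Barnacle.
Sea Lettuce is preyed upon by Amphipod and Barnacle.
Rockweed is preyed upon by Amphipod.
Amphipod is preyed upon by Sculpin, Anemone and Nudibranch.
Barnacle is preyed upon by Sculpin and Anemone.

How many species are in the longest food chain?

One longest chain: Sea Lettuce → Barnacle → Sculpin.
It has 3 species and 2 links.

3 species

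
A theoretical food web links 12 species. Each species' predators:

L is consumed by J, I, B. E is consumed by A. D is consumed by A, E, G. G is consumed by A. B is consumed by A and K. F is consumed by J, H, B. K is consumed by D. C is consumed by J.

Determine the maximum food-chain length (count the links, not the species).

One longest chain: L → B → K → D → G → A.
It has 6 species and 5 links.

5 links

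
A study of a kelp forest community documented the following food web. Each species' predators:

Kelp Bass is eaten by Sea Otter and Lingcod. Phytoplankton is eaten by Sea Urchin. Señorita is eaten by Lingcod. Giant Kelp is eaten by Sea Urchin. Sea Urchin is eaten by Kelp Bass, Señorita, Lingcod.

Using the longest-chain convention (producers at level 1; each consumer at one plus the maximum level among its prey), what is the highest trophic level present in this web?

Producers (level 1): Giant Kelp, Phytoplankton.
Giant Kelp → Sea Urchin → Kelp Bass → Lingcod gives Lingcod level 4.
No species has a prey at level 4, so no species reaches level 5.

4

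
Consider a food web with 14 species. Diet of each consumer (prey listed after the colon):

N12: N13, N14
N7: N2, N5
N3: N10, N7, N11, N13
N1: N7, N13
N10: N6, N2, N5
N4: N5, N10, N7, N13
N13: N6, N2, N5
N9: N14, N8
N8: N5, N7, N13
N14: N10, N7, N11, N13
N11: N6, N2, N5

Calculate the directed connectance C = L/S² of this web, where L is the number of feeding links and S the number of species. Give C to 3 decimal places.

C = 0.163

The web has S = 14 species and L = 32 feeding links.
C = L / S² = 32 / 196 = 0.1633 ≈ 0.163.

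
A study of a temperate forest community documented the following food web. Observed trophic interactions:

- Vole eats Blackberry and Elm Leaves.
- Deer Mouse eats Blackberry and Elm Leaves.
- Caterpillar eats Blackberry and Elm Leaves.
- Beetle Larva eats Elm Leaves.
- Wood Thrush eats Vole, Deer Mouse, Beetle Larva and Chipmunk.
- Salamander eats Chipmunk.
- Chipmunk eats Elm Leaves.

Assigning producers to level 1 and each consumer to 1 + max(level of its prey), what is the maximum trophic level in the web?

3

Producers (level 1): Blackberry, Elm Leaves.
Blackberry → Vole → Wood Thrush gives Wood Thrush level 3.
No species has a prey at level 3, so no species reaches level 4.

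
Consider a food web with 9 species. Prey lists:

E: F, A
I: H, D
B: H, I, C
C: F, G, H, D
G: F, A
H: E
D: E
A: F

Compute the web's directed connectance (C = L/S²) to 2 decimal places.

The web has S = 9 species and L = 16 feeding links.
C = L / S² = 16 / 81 = 0.1975 ≈ 0.20.

C = 0.20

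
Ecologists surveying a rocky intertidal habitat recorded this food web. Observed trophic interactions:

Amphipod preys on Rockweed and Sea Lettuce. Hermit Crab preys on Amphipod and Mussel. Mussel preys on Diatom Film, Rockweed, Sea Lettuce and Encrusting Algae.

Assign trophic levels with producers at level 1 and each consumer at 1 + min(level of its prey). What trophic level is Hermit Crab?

Rockweed is a producer → level 1.
Mussel eats Rockweed → level 2.
Hermit Crab eats Mussel → level 3.
No prey of Hermit Crab is below level 2, so 3 is the minimum.

Trophic level 3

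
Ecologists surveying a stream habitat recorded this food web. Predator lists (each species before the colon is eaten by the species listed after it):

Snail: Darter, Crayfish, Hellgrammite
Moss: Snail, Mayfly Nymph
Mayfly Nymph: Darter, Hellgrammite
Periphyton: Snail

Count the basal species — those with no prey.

Basal species (no prey listed): Moss, Periphyton.
Count: 2.

2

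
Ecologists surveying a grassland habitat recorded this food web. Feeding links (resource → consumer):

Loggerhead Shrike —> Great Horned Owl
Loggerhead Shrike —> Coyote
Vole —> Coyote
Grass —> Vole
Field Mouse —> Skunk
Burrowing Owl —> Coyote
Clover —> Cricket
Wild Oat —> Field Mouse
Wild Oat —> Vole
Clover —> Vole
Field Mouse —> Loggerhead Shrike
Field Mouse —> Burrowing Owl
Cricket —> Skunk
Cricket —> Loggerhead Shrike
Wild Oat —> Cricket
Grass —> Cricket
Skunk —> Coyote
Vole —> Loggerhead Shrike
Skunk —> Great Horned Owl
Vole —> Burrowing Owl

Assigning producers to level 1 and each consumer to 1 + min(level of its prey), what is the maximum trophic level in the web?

4

Producers (level 1): Grass, Clover, Wild Oat.
Following each consumer down to its lowest-level prey: Wild Oat → Field Mouse → Loggerhead Shrike → Great Horned Owl (levels 1 through 4).
All prey of Great Horned Owl (Loggerhead Shrike 3, Skunk 3) are at level 3 or above, so Great Horned Owl is at level 1 + 3 = 4.
Every consumer has at least one prey at level 3 or below, so none exceeds level 4.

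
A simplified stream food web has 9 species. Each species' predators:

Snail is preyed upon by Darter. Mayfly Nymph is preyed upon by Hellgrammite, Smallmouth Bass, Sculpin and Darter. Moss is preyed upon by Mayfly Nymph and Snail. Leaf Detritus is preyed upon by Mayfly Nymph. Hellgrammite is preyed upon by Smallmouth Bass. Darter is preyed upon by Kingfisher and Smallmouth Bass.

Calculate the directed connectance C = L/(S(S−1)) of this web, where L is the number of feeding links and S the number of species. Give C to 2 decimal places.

The web has S = 9 species and L = 11 feeding links.
C = L / (S(S−1)) = 11 / 72 = 0.1528 ≈ 0.15.

C = 0.15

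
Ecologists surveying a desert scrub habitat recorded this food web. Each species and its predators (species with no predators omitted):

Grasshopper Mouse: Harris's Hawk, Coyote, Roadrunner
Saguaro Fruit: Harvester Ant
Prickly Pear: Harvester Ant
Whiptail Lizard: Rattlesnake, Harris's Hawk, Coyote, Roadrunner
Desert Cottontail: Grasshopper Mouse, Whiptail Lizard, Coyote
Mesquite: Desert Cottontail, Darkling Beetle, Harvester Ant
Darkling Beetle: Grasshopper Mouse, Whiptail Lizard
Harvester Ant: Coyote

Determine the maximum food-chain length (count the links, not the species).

3 links

One longest chain: Mesquite → Desert Cottontail → Whiptail Lizard → Rattlesnake.
It has 4 species and 3 links.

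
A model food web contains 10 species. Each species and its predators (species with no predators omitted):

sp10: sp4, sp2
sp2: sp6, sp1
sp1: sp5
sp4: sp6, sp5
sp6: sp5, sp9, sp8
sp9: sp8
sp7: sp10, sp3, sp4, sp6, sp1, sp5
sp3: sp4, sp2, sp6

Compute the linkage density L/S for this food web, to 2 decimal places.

There are L = 20 links among S = 10 species.
L/S = 20/10 = 2.0000 ≈ 2.00.

L/S = 2.00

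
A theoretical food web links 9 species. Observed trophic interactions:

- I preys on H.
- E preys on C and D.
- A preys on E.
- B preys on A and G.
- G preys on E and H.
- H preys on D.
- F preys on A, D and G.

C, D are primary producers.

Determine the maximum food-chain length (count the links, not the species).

One longest chain: C → E → A → B.
It has 4 species and 3 links.

3 links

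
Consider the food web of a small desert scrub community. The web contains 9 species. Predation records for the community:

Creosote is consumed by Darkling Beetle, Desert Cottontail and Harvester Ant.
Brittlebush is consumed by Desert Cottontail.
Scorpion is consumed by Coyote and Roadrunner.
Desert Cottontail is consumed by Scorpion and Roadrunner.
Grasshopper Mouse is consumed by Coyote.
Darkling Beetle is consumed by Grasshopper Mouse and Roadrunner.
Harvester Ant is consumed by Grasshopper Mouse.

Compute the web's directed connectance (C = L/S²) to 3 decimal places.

The web has S = 9 species and L = 12 feeding links.
C = L / S² = 12 / 81 = 0.1481 ≈ 0.148.

C = 0.148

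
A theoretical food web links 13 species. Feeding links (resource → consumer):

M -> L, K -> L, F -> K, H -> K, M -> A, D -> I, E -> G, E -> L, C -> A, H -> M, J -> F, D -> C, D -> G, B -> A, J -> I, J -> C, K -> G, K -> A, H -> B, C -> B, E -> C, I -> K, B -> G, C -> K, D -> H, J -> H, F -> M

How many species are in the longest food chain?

One longest chain: J → C → B → G.
It has 4 species and 3 links.

4 species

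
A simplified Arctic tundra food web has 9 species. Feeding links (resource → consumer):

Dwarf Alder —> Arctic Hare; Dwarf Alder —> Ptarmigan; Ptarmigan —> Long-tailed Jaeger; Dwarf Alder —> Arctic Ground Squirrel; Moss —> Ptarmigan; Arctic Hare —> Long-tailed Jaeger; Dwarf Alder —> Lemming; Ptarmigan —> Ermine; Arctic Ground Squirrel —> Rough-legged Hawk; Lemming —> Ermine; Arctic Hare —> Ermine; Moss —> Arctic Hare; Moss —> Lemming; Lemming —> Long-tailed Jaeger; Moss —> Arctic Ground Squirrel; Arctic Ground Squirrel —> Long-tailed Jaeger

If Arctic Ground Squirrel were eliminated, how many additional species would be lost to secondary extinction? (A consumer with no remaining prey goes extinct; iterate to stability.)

1

Remove Arctic Ground Squirrel.
Round 1: Rough-legged Hawk (all prey gone) → extinct.
No further losses. Total secondary extinctions: 1.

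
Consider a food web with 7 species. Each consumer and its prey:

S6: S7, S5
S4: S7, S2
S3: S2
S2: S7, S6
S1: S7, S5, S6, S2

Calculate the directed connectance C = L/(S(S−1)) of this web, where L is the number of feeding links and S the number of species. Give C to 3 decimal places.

The web has S = 7 species and L = 11 feeding links.
C = L / (S(S−1)) = 11 / 42 = 0.2619 ≈ 0.262.

C = 0.262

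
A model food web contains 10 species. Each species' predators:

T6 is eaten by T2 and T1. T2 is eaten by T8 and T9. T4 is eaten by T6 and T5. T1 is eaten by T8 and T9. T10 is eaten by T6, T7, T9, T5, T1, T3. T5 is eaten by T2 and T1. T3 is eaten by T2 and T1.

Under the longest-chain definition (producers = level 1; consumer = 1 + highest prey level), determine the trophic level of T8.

T10 is a producer → level 1.
T6 eats T10 (level 1); other prey at levels: T4 1 → level 2.
T2 eats T6 (level 2); other prey at levels: T5 2, T3 2 → level 3.
T8 eats T2 (level 3); other prey at levels: T1 3 → level 4.

Trophic level 4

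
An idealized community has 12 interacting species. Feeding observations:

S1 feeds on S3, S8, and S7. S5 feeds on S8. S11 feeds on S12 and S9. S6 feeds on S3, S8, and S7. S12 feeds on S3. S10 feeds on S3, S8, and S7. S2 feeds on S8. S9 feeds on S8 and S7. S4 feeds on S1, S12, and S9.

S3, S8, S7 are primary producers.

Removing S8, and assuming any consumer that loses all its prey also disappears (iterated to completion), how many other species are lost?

2

Remove S8.
Round 1: S2 (all prey gone), S5 (all prey gone) → extinct.
No further losses. Total secondary extinctions: 2.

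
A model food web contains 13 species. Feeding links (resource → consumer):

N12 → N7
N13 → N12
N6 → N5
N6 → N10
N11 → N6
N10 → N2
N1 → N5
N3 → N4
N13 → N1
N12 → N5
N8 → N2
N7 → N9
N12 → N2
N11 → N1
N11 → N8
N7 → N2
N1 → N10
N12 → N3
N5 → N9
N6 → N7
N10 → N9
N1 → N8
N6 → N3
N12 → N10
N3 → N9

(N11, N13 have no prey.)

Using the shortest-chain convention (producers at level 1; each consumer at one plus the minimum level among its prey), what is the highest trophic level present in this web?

Producers (level 1): N11, N13.
Following each consumer down to its lowest-level prey: N13 → N12 → N3 → N9 (levels 1 through 4).
All prey of N9 (N3 3, N10 3, N5 3, N7 3) are at level 3 or above, so N9 is at level 1 + 3 = 4.
Every consumer has at least one prey at level 3 or below, so none exceeds level 4.

4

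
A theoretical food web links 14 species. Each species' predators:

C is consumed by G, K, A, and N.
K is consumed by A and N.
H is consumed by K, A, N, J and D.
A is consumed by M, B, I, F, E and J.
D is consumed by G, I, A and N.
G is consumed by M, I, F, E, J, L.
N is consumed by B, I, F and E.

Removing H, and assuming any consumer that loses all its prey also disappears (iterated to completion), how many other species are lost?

Remove H.
Round 1: D (all prey gone) → extinct.
No further losses. Total secondary extinctions: 1.

1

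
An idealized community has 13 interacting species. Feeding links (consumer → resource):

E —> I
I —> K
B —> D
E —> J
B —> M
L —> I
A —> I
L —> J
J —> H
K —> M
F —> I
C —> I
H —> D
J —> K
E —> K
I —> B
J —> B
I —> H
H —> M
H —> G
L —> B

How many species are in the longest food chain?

One longest chain: M → H → I → A.
It has 4 species and 3 links.

4 species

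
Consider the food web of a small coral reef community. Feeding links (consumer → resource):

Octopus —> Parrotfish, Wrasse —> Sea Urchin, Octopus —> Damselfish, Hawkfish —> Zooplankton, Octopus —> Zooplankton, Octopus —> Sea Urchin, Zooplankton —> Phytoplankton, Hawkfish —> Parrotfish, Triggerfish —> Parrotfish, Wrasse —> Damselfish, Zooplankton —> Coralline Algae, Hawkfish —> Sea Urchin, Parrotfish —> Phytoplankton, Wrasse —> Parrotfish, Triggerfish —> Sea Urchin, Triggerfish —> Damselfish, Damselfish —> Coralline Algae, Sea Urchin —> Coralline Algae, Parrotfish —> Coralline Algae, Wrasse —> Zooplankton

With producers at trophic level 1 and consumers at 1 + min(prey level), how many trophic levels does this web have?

3

Producers (level 1): Coralline Algae, Phytoplankton.
Following each consumer down to its lowest-level prey: Coralline Algae → Zooplankton → Wrasse (levels 1 through 3).
All prey of Wrasse (Zooplankton 2, Damselfish 2, Sea Urchin 2, Parrotfish 2) are at level 2 or above, so Wrasse is at level 1 + 2 = 3.
Every consumer has at least one prey at level 2 or below, so none exceeds level 3.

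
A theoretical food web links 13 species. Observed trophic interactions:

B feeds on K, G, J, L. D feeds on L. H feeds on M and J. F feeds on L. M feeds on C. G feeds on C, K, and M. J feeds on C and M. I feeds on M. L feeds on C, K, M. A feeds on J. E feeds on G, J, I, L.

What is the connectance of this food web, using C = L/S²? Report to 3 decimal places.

C = 0.136

The web has S = 13 species and L = 23 feeding links.
C = L / S² = 23 / 169 = 0.1361 ≈ 0.136.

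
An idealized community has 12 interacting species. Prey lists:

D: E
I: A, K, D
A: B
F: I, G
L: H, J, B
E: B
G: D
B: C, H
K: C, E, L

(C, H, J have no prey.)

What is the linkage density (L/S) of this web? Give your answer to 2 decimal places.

There are L = 17 links among S = 12 species.
L/S = 17/12 = 1.4167 ≈ 1.42.

L/S = 1.42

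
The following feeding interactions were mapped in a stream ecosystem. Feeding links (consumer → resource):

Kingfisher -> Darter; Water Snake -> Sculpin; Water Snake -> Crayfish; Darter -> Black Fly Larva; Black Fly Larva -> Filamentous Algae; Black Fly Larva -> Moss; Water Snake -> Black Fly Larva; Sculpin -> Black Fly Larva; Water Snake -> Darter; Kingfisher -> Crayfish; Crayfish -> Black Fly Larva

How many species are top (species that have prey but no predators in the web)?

2

Top species (has prey, but nothing eats it): Kingfisher, Water Snake.
Count: 2.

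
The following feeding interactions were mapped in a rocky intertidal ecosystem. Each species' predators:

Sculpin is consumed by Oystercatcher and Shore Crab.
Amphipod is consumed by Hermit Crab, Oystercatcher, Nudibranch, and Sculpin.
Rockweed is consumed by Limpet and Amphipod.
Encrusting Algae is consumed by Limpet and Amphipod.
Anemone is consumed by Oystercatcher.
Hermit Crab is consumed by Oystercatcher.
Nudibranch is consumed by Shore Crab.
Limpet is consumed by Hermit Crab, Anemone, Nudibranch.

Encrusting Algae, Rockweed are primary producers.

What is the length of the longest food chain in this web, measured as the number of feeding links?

One longest chain: Encrusting Algae → Amphipod → Sculpin → Shore Crab.
It has 4 species and 3 links.

3 links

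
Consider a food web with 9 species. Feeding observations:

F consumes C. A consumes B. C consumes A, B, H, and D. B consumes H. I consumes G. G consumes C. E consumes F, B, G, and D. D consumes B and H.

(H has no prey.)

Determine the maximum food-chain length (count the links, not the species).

One longest chain: H → B → A → C → G → E.
It has 6 species and 5 links.

5 links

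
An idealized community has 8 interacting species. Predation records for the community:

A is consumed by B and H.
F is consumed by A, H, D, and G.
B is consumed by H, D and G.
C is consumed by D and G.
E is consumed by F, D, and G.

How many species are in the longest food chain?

One longest chain: E → F → A → B → D.
It has 5 species and 4 links.

5 species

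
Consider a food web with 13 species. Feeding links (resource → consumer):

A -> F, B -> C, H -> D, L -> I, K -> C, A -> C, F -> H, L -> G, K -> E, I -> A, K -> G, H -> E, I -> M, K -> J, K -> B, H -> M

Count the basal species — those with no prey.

Basal species (no prey listed): K, L.
Count: 2.

2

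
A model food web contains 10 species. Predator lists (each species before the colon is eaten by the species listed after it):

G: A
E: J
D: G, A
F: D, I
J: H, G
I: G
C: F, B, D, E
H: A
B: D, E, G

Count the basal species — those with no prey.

1

Basal species (no prey listed): C.
Count: 1.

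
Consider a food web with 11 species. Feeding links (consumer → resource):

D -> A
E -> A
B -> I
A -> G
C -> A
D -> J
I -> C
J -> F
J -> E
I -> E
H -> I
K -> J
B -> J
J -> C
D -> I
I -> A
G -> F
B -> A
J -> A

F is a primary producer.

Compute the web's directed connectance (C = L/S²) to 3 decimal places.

C = 0.157

The web has S = 11 species and L = 19 feeding links.
C = L / S² = 19 / 121 = 0.1570 ≈ 0.157.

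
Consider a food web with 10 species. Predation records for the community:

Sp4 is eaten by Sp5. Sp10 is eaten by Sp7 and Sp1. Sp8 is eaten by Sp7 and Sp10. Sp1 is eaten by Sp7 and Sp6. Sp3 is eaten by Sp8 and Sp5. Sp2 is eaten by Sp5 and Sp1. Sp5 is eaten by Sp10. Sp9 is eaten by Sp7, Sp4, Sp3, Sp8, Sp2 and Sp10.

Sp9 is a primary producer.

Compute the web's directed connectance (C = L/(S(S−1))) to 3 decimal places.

C = 0.200

The web has S = 10 species and L = 18 feeding links.
C = L / (S(S−1)) = 18 / 90 = 0.2000 ≈ 0.200.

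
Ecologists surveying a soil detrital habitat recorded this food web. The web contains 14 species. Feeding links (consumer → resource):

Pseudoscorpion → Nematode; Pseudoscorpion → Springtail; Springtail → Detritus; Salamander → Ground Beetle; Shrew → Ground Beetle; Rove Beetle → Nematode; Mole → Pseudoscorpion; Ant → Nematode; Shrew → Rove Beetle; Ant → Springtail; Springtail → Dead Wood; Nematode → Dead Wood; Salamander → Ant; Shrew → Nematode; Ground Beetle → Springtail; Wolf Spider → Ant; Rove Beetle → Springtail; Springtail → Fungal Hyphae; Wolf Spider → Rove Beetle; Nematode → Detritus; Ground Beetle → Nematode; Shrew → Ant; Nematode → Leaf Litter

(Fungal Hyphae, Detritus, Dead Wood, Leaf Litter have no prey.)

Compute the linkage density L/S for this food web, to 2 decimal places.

L/S = 1.64

There are L = 23 links among S = 14 species.
L/S = 23/14 = 1.6429 ≈ 1.64.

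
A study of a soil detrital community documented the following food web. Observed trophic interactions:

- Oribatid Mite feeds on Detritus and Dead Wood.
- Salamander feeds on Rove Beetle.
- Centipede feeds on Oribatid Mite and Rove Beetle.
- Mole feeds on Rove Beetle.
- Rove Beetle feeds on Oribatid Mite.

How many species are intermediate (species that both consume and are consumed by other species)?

Intermediate species (has both prey and predators): Oribatid Mite, Rove Beetle.
Count: 2.

2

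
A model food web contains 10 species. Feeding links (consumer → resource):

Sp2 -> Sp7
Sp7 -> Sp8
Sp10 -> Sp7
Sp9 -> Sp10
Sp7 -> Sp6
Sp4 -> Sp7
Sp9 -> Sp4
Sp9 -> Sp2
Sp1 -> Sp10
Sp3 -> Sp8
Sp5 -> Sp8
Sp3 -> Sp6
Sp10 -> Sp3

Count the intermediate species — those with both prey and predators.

Intermediate species (has both prey and predators): Sp3, Sp7, Sp4, Sp10, Sp2.
Count: 5.

5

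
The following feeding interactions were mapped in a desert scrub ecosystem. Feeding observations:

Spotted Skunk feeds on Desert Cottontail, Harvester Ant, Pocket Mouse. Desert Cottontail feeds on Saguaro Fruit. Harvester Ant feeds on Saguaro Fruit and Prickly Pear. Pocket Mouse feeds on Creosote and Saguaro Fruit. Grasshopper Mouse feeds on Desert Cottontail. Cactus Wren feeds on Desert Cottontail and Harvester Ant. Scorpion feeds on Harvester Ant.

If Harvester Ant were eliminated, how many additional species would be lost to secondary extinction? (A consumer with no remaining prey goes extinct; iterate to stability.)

Remove Harvester Ant.
Round 1: Scorpion (all prey gone) → extinct.
No further losses. Total secondary extinctions: 1.

1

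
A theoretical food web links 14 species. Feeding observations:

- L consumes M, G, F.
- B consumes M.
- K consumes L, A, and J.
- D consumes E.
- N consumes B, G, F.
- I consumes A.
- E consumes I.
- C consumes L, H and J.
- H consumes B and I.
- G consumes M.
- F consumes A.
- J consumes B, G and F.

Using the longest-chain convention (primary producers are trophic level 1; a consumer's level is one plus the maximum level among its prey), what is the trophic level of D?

Trophic level 4

A is a producer → level 1.
I eats A → level 2.
E eats I → level 3.
D eats E → level 4.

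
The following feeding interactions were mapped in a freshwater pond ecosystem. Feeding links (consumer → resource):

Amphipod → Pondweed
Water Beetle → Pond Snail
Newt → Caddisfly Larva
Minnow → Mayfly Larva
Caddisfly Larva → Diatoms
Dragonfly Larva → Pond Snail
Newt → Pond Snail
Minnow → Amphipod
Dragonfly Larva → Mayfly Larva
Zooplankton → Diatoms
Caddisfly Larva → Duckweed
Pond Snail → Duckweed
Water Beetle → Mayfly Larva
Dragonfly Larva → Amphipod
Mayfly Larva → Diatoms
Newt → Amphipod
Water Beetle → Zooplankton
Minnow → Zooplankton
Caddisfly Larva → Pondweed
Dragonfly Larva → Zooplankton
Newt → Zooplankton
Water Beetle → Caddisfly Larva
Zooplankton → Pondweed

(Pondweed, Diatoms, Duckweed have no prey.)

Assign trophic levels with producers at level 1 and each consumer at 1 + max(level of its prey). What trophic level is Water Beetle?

Diatoms is a producer → level 1.
Mayfly Larva eats Diatoms → level 2.
Water Beetle eats Mayfly Larva (level 2); other prey at levels: Pond Snail 2, Zooplankton 2, Caddisfly Larva 2 → level 3.

Trophic level 3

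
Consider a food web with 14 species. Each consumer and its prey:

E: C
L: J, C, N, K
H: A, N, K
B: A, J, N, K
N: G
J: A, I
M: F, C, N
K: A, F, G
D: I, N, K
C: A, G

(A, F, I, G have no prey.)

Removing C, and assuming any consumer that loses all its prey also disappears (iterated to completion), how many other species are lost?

1

Remove C.
Round 1: E (all prey gone) → extinct.
No further losses. Total secondary extinctions: 1.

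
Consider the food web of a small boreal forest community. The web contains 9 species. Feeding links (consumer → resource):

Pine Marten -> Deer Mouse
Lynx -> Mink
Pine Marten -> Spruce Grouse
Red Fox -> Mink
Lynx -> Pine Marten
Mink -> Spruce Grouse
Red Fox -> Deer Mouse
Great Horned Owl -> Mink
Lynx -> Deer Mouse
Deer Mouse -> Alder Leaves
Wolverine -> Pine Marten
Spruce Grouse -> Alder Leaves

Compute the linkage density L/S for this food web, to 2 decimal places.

There are L = 12 links among S = 9 species.
L/S = 12/9 = 1.3333 ≈ 1.33.

L/S = 1.33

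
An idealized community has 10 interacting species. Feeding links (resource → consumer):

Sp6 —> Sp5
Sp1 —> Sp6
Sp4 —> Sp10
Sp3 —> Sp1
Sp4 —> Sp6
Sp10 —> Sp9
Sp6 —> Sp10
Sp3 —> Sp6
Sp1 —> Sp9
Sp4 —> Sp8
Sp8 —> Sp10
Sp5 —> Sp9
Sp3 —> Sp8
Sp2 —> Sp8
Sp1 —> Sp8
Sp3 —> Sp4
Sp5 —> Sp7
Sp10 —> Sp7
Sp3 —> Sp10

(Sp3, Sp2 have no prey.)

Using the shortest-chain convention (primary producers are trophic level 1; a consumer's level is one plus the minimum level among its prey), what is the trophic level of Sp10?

Sp3 is a producer → level 1.
Sp10 eats Sp3 → level 2.

Trophic level 2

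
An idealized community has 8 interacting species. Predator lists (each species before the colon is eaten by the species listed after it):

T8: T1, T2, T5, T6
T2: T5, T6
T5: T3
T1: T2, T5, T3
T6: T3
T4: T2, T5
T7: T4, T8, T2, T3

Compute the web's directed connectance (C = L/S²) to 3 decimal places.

The web has S = 8 species and L = 17 feeding links.
C = L / S² = 17 / 64 = 0.2656 ≈ 0.266.

C = 0.266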